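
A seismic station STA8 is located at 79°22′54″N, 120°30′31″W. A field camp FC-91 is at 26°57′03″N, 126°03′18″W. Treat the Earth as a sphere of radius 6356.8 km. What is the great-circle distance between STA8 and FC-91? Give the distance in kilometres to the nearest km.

STA8: φ = +79.38167°, λ = -120.50861°
FC-91: φ = +26.95083°, λ = -126.05500°
Δφ = -52.4308°,  Δλ = -5.5464°
a = sin²(Δφ/2) + cos φ₁ cos φ₂ sin²(Δλ/2) = 0.195525
c = 2·arcsin(√a) = 0.916061 rad = 52.4864°
d = R·c = 6356.8 × 0.916061 = 5823.2 km

5823 km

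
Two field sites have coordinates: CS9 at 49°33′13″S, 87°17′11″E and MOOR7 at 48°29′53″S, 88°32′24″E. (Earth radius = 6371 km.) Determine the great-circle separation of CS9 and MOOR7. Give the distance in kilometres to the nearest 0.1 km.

CS9: φ = -49.55361°, λ = +87.28639°
MOOR7: φ = -48.49806°, λ = +88.54000°
Δφ = 1.0556°,  Δλ = 1.2536°
a = sin²(Δφ/2) + cos φ₁ cos φ₂ sin²(Δλ/2) = 0.000136
c = 2·arcsin(√a) = 0.023350 rad = 1.3378°
d = R·c = 6371 × 0.023350 = 148.8 km

148.8 km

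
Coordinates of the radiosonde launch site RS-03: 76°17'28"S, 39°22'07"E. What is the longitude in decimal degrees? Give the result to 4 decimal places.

39° + 22′/60 + 7″/3600 = 39 + 0.36667 + 0.00194 = 39.3686°

39.3686°E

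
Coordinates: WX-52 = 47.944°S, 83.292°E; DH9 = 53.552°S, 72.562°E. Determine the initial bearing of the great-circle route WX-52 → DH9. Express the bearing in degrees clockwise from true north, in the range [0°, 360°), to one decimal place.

226.4°

Δλ = -10.7300°
y = sin Δλ · cos φ₂ = -0.110609
x = cos φ₁ sin φ₂ − sin φ₁ cos φ₂ cos Δλ = -0.105434
θ = atan2(y, x) = -133.6280° → 226.3720° (mod 360°)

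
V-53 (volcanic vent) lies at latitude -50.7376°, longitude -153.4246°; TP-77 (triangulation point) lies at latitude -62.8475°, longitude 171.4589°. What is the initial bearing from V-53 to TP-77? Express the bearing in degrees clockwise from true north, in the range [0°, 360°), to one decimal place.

Δλ = -35.1165°
y = sin Δλ · cos φ₂ = -0.262517
x = cos φ₁ sin φ₂ − sin φ₁ cos φ₂ cos Δλ = -0.274101
θ = atan2(y, x) = -136.2366° → 223.7634° (mod 360°)

223.8°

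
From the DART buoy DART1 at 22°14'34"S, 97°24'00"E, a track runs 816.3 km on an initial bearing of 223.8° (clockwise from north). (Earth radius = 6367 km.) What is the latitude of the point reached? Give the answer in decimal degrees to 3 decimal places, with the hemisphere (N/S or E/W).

DART1: φ = -22.24278°, λ = +97.40000°
δ = d/R = 816.3/6367 = 0.128208 rad
φ₂ = arcsin(sin φ₁ cos δ + cos φ₁ sin δ cos θ)
   = arcsin(-0.37853·0.99179 + 0.92559·0.12786·-0.72176) = -27.44135°
λ₂ = λ₁ + atan2(sin θ sin δ cos φ₁, cos δ − sin φ₁ sin φ₂) = 91.67724°

27.441°S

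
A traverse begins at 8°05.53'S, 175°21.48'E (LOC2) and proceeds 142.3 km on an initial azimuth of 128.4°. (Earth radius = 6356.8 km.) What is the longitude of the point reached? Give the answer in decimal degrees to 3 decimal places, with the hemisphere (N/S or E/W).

176.375°E

LOC2: φ = -8.09217°, λ = +175.35800°
δ = d/R = 142.3/6356.8 = 0.022385 rad
φ₂ = arcsin(sin φ₁ cos δ + cos φ₁ sin δ cos θ)
   = arcsin(-0.14077·0.99975 + 0.99004·0.02238·-0.62115) = -8.88755°
λ₂ = λ₁ + atan2(sin θ sin δ cos φ₁, cos δ − sin φ₁ sin φ₂) = 176.37534°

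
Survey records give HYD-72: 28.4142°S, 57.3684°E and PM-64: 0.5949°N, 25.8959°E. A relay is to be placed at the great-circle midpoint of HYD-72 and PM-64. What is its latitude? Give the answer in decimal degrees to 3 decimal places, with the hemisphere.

Bx = cos φ₂ cos Δλ = 0.852845,  By = cos φ₂ sin Δλ = -0.522061
φₘ = atan2(sin φ₁ + sin φ₂, √((cos φ₁ + Bx)² + By²)) = -14.42681°
λₘ = λ₁ + atan2(By, cos φ₁ + Bx) = 40.59792°

14.427°S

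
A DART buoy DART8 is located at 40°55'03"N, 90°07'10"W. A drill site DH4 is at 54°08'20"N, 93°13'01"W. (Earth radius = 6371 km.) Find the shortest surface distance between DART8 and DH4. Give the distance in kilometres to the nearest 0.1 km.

1488.1 km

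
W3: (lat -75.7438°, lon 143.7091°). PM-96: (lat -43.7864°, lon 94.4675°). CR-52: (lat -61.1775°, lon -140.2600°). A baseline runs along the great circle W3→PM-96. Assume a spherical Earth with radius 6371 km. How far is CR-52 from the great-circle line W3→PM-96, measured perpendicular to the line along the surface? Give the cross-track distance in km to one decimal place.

δ₁₃ = central angle W3→CR-52 = 0.499555 rad  (haversine)
θ₁₃ = bearing W3→CR-52 = 102.411°,  θ₁₂ = bearing W3→PM-96 = 297.643°
dₓₜ = R·arcsin(sin δ₁₃ · sin(θ₁₃ − θ₁₂)) = 6371·arcsin(0.47904·sin(-195.232°)) = 803.964 km
|dₓₜ| = 803.964 km

804.0 km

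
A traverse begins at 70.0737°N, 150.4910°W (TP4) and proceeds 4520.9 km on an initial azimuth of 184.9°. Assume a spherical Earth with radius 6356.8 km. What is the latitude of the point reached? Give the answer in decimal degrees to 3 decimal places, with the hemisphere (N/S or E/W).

29.379°N

δ = d/R = 4520.9/6356.8 = 0.711191 rad
φ₂ = arcsin(sin φ₁ cos δ + cos φ₁ sin δ cos θ)
   = arcsin(0.94013·0.75758 + 0.34081·0.65274·-0.99635) = 29.37889°
λ₂ = λ₁ + atan2(sin θ sin δ cos φ₁, cos δ − sin φ₁ sin φ₂) = -154.15948°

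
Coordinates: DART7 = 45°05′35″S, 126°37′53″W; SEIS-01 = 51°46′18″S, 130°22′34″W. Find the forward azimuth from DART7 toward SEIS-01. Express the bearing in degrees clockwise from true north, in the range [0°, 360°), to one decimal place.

199.0°

DART7: φ = -45.09306°, λ = -126.63139°
SEIS-01: φ = -51.77167°, λ = -130.37611°
Δλ = -3.7447°
y = sin Δλ · cos φ₂ = -0.040414
x = cos φ₁ sin φ₂ − sin φ₁ cos φ₂ cos Δλ = -0.117236
θ = atan2(y, x) = -160.9795° → 199.0205° (mod 360°)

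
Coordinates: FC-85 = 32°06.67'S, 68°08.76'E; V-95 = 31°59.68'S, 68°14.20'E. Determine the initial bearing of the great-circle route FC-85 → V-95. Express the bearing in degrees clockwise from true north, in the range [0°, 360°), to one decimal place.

FC-85: φ = -32.11117°, λ = +68.14600°
V-95: φ = -31.99467°, λ = +68.23667°
Δλ = 0.0907°
y = sin Δλ · cos φ₂ = 0.001342
x = cos φ₁ sin φ₂ − sin φ₁ cos φ₂ cos Δλ = 0.002033
θ = atan2(y, x) = 33.4336° → 33.4336° (mod 360°)

33.4°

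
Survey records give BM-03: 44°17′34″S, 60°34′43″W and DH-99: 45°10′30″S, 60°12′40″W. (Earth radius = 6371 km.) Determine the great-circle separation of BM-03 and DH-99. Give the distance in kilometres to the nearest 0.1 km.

BM-03: φ = -44.29278°, λ = -60.57861°
DH-99: φ = -45.17500°, λ = -60.21111°
Δφ = -0.8822°,  Δλ = 0.3675°
a = sin²(Δφ/2) + cos φ₁ cos φ₂ sin²(Δλ/2) = 0.000064
c = 2·arcsin(√a) = 0.016058 rad = 0.9200°
d = R·c = 6371 × 0.016058 = 102.3 km

102.3 km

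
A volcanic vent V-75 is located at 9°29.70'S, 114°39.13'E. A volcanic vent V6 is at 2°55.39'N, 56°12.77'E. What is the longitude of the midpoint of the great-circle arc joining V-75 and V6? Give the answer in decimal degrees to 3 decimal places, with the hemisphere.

85.232°E

V-75: φ = -9.49500°, λ = +114.65217°
V6: φ = +2.92317°, λ = +56.21283°
Bx = cos φ₂ cos Δλ = 0.522720,  By = cos φ₂ sin Δλ = -0.850978
φₘ = atan2(sin φ₁ + sin φ₂, √((cos φ₁ + Bx)² + By²)) = -3.76368°
λₘ = λ₁ + atan2(By, cos φ₁ + Bx) = 85.23232°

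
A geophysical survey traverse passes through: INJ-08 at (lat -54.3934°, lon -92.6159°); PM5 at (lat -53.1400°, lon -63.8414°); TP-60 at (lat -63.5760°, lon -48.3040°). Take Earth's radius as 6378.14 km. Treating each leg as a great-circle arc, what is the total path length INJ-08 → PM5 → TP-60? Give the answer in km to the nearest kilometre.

INJ-08→PM5: c = 0.295572 rad, d = 1885.20 km
PM5→TP-60: c = 0.229841 rad, d = 1465.96 km
Total = 1885.20 + 1465.96 = 3351.16 km

3351 km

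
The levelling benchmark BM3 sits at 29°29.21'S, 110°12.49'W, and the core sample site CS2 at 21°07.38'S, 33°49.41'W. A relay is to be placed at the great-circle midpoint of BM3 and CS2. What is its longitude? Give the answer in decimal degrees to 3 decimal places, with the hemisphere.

70.458°W

BM3: φ = -29.48683°, λ = -110.20817°
CS2: φ = -21.12300°, λ = -33.82350°
Bx = cos φ₂ cos Δλ = 0.219585,  By = cos φ₂ sin Δλ = 0.906595
φₘ = atan2(sin φ₁ + sin φ₂, √((cos φ₁ + Bx)² + By²)) = -31.02077°
λₘ = λ₁ + atan2(By, cos φ₁ + Bx) = -70.45796°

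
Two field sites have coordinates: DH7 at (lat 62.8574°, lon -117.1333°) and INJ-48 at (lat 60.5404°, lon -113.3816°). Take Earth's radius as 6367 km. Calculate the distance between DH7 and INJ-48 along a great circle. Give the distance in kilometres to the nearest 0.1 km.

324.5 km

Δφ = -2.3170°,  Δλ = 3.7517°
a = sin²(Δφ/2) + cos φ₁ cos φ₂ sin²(Δλ/2) = 0.000649
c = 2·arcsin(√a) = 0.050964 rad = 2.9200°
d = R·c = 6367 × 0.050964 = 324.5 km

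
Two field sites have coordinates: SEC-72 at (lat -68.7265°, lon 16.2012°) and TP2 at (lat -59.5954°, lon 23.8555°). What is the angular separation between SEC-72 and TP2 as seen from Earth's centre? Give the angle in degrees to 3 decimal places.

9.704°

Δφ = 9.1311°,  Δλ = 7.6543°
a = sin²(Δφ/2) + cos φ₁ cos φ₂ sin²(Δλ/2) = 0.007154
c = 2·arcsin(√a) = 0.169367 rad = 9.7040°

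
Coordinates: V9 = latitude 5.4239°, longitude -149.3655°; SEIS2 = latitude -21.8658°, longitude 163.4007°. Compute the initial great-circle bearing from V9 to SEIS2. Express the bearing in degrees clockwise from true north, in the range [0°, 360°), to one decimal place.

Δλ = -47.2338°
y = sin Δλ · cos φ₂ = -0.681316
x = cos φ₁ sin φ₂ − sin φ₁ cos φ₂ cos Δλ = -0.430331
θ = atan2(y, x) = -122.2772° → 237.7228° (mod 360°)

237.7°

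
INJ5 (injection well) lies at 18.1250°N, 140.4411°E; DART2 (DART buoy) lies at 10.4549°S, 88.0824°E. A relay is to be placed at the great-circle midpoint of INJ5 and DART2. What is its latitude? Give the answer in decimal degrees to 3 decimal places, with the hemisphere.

Bx = cos φ₂ cos Δλ = 0.600577,  By = cos φ₂ sin Δλ = -0.778703
φₘ = atan2(sin φ₁ + sin φ₂, √((cos φ₁ + Bx)² + By²)) = 4.27174°
λₘ = λ₁ + atan2(By, cos φ₁ + Bx) = 113.78082°

4.272°N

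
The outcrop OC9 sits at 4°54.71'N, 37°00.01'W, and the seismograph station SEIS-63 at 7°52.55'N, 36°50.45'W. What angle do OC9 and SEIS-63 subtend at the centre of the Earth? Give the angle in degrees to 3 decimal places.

OC9: φ = +4.91183°, λ = -37.00017°
SEIS-63: φ = +7.87583°, λ = -36.84083°
Δφ = 2.9640°,  Δλ = 0.1593°
a = sin²(Δφ/2) + cos φ₁ cos φ₂ sin²(Δλ/2) = 0.000671
c = 2·arcsin(√a) = 0.051805 rad = 2.9682°

2.968°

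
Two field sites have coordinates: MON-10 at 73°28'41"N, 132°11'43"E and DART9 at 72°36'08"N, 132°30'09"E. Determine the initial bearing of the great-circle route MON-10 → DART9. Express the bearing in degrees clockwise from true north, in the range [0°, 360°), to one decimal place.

MON-10: φ = +73.47806°, λ = +132.19528°
DART9: φ = +72.60222°, λ = +132.50250°
Δλ = 0.3072°
y = sin Δλ · cos φ₂ = 0.001603
x = cos φ₁ sin φ₂ − sin φ₁ cos φ₂ cos Δλ = -0.015281
θ = atan2(y, x) = 174.0107° → 174.0107° (mod 360°)

174.0°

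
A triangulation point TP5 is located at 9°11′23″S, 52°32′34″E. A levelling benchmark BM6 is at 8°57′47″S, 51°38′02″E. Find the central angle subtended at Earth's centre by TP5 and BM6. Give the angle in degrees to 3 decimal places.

TP5: φ = -9.18972°, λ = +52.54278°
BM6: φ = -8.96306°, λ = +51.63389°
Δφ = 0.2267°,  Δλ = -0.9089°
a = sin²(Δφ/2) + cos φ₁ cos φ₂ sin²(Δλ/2) = 0.000065
c = 2·arcsin(√a) = 0.016156 rad = 0.9257°

0.926°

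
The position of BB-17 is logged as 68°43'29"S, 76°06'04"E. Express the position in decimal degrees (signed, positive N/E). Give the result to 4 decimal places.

-68.7247°, +76.1011°

lat: 68.7247° S → -68.7247°
lon: 76.1011° E → +76.1011°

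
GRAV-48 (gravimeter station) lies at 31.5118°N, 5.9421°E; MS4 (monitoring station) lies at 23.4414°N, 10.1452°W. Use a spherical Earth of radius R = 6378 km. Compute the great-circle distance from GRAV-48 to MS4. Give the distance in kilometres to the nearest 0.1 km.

1822.1 km

Δφ = -8.0704°,  Δλ = -16.0873°
a = sin²(Δφ/2) + cos φ₁ cos φ₂ sin²(Δλ/2) = 0.020267
c = 2·arcsin(√a) = 0.285692 rad = 16.3689°
d = R·c = 6378 × 0.285692 = 1822.1 km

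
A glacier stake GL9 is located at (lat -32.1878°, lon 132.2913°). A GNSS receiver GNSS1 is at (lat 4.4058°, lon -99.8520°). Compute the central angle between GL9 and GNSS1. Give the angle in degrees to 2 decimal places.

Δφ = 36.5936°,  Δλ = 127.8567°
a = sin²(Δφ/2) + cos φ₁ cos φ₂ sin²(Δλ/2) = 0.779378
c = 2·arcsin(√a) = 2.163681 rad = 123.9698°

123.97°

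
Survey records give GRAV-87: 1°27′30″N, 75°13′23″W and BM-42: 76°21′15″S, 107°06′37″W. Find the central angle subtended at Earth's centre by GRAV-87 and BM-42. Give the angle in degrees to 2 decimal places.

79.89°

GRAV-87: φ = +1.45833°, λ = -75.22306°
BM-42: φ = -76.35417°, λ = -107.11028°
Δφ = -77.8125°,  Δλ = -31.8872°
a = sin²(Δφ/2) + cos φ₁ cos φ₂ sin²(Δλ/2) = 0.412240
c = 2·arcsin(√a) = 1.394362 rad = 79.8911°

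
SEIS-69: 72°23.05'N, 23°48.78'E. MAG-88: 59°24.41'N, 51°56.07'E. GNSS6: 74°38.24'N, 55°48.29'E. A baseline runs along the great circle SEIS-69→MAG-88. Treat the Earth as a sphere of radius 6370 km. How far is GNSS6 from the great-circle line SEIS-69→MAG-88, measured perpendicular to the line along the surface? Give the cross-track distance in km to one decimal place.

920.4 km

SEIS-69: φ = +72.38417°, λ = +23.81300°
MAG-88: φ = +59.40683°, λ = +51.93450°
GNSS6: φ = +74.63733°, λ = +55.80483°
δ₁₃ = central angle SEIS-69→GNSS6 = 0.161109 rad  (haversine)
θ₁₃ = bearing SEIS-69→GNSS6 = 61.043°,  θ₁₂ = bearing SEIS-69→MAG-88 = 124.893°
dₓₜ = R·arcsin(sin δ₁₃ · sin(θ₁₃ − θ₁₂)) = 6370·arcsin(0.16041·sin(-63.850°)) = -920.439 km
|dₓₜ| = 920.439 km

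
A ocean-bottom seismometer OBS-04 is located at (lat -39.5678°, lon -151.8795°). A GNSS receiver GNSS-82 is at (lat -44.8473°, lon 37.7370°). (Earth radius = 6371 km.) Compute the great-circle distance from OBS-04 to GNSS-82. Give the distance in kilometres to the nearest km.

10579 km

Δφ = -5.2795°,  Δλ = -170.3835°
a = sin²(Δφ/2) + cos φ₁ cos φ₂ sin²(Δλ/2) = 0.544820
c = 2·arcsin(√a) = 1.660557 rad = 95.1429°
d = R·c = 6371 × 1.660557 = 10579.4 km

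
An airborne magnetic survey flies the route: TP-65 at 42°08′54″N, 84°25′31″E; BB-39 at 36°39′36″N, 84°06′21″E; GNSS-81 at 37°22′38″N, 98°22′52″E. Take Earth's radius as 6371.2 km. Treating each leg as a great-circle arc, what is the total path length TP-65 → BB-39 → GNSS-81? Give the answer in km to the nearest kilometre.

1880 km

TP-65: φ = +42.14833°, λ = +84.42528°
BB-39: φ = +36.66000°, λ = +84.10583°
GNSS-81: φ = +37.37722°, λ = +98.38111°
TP-65→BB-39: c = 0.095886 rad, d = 610.91 km
BB-39→GNSS-81: c = 0.199135 rad, d = 1268.73 km
Total = 610.91 + 1268.73 = 1879.64 km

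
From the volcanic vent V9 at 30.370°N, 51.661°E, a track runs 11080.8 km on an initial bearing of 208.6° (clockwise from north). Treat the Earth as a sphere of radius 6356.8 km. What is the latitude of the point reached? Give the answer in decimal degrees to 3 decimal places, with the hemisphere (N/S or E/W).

56.407°S

δ = d/R = 11080.8/6356.8 = 1.743141 rad
φ₂ = arcsin(sin φ₁ cos δ + cos φ₁ sin δ cos θ)
   = arcsin(0.50558·-0.17149 + 0.86278·0.98519·-0.87798) = -56.40675°
λ₂ = λ₁ + atan2(sin θ sin δ cos φ₁, cos δ − sin φ₁ sin φ₂) = -6.80731°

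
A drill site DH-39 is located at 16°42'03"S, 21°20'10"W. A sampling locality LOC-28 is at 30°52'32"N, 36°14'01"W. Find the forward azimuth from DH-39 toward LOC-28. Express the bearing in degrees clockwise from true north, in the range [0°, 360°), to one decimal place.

DH-39: φ = -16.70083°, λ = -21.33611°
LOC-28: φ = +30.87556°, λ = -36.23361°
Δλ = -14.8975°
y = sin Δλ · cos φ₂ = -0.220657
x = cos φ₁ sin φ₂ − sin φ₁ cos φ₂ cos Δλ = 0.729887
θ = atan2(y, x) = -16.8209° → 343.1791° (mod 360°)

343.2°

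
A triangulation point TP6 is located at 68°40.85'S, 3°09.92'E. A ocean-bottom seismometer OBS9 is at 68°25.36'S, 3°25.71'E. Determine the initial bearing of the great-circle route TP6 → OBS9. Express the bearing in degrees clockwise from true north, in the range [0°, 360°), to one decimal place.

20.6°

TP6: φ = -68.68083°, λ = +3.16533°
OBS9: φ = -68.42267°, λ = +3.42850°
Δλ = 0.2632°
y = sin Δλ · cos φ₂ = 0.001689
x = cos φ₁ sin φ₂ − sin φ₁ cos φ₂ cos Δλ = 0.004502
θ = atan2(y, x) = 20.5651° → 20.5651° (mod 360°)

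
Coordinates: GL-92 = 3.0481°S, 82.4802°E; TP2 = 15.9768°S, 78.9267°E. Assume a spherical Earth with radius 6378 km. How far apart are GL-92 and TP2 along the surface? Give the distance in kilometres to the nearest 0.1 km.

Δφ = -12.9287°,  Δλ = -3.5535°
a = sin²(Δφ/2) + cos φ₁ cos φ₂ sin²(Δλ/2) = 0.013598
c = 2·arcsin(√a) = 0.233755 rad = 13.3932°
d = R·c = 6378 × 0.233755 = 1490.9 km

1490.9 km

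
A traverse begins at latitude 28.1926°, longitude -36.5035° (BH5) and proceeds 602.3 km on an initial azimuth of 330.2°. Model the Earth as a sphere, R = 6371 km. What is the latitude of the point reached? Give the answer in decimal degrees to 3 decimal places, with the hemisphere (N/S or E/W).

32.856°N

δ = d/R = 602.3/6371 = 0.094538 rad
φ₂ = arcsin(sin φ₁ cos δ + cos φ₁ sin δ cos θ)
   = arcsin(0.47244·0.99553 + 0.88136·0.09440·0.86777) = 32.85561°
λ₂ = λ₁ + atan2(sin θ sin δ cos φ₁, cos δ − sin φ₁ sin φ₂) = -39.70490°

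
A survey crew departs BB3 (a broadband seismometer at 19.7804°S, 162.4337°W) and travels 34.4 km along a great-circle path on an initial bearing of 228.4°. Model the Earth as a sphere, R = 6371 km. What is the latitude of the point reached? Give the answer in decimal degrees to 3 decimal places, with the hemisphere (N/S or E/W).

19.986°S

δ = d/R = 34.4/6371 = 0.005399 rad
φ₂ = arcsin(sin φ₁ cos δ + cos φ₁ sin δ cos θ)
   = arcsin(-0.33842·0.99999 + 0.94100·0.00540·-0.66393) = -19.98563°
λ₂ = λ₁ + atan2(sin θ sin δ cos φ₁, cos δ − sin φ₁ sin φ₂) = -162.67987°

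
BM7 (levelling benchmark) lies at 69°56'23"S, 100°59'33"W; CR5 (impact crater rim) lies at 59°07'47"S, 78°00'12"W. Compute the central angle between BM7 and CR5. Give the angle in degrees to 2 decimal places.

BM7: φ = -69.93972°, λ = -100.99250°
CR5: φ = -59.12972°, λ = -78.00333°
Δφ = 10.8100°,  Δλ = 22.9892°
a = sin²(Δφ/2) + cos φ₁ cos φ₂ sin²(Δλ/2) = 0.015862
c = 2·arcsin(√a) = 0.252557 rad = 14.4704°

14.47°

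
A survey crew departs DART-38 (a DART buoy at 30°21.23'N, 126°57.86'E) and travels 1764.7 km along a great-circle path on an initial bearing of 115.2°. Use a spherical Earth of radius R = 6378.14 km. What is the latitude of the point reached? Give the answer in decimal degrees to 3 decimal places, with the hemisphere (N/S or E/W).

DART-38: φ = +30.35383°, λ = +126.96433°
δ = d/R = 1764.7/6378.14 = 0.276679 rad
φ₂ = arcsin(sin φ₁ cos δ + cos φ₁ sin δ cos θ)
   = arcsin(0.50534·0.96197 + 0.86292·0.27316·-0.42578) = 22.69066°
λ₂ = λ₁ + atan2(sin θ sin δ cos φ₁, cos δ − sin φ₁ sin φ₂) = 142.50370°

22.691°N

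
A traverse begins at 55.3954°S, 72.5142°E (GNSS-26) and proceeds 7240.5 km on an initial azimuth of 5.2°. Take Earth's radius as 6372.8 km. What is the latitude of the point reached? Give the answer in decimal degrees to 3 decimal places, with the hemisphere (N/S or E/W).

δ = d/R = 7240.5/6372.8 = 1.136157 rad
φ₂ = arcsin(sin φ₁ cos δ + cos φ₁ sin δ cos θ)
   = arcsin(-0.82309·0.42108 + 0.56791·0.90702·0.99588) = 9.57838°
λ₂ = λ₁ + atan2(sin θ sin δ cos φ₁, cos δ − sin φ₁ sin φ₂) = 77.29638°

9.578°N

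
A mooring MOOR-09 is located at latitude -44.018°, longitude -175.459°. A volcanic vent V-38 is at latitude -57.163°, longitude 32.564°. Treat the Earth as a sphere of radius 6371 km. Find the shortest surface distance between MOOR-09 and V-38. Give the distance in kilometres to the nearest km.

8466 km

Δφ = -13.1450°,  Δλ = -151.9770°
a = sin²(Δφ/2) + cos φ₁ cos φ₂ sin²(Δλ/2) = 0.380187
c = 2·arcsin(√a) = 1.328815 rad = 76.1355°
d = R·c = 6371 × 1.328815 = 8465.9 km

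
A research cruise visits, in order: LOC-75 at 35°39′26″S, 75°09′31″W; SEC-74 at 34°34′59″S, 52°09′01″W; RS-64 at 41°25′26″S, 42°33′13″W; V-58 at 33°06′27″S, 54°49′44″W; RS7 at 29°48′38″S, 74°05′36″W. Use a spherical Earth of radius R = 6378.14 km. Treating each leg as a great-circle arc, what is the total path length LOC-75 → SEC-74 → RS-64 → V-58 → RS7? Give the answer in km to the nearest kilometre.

6516 km

LOC-75: φ = -35.65722°, λ = -75.15861°
SEC-74: φ = -34.58306°, λ = -52.15028°
RS-64: φ = -41.42389°, λ = -42.55361°
V-58: φ = -33.10750°, λ = -54.82889°
RS7: φ = -29.81056°, λ = -74.09333°
LOC-75→SEC-74: c = 0.328250 rad, d = 2093.63 km
SEC-74→RS-64: c = 0.177764 rad, d = 1133.80 km
RS-64→V-58: c = 0.223514 rad, d = 1425.60 km
V-58→RS7: c = 0.292076 rad, d = 1862.90 km
Total = 2093.63 + 1133.80 + 1425.60 + 1862.90 = 6515.93 km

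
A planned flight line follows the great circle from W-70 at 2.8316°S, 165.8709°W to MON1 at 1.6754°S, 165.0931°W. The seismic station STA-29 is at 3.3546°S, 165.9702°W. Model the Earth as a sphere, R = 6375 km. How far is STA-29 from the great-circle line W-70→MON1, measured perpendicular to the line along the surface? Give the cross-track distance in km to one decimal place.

δ₁₃ = central angle W-70→STA-29 = 0.009291 rad  (haversine)
θ₁₃ = bearing W-70→STA-29 = 190.733°,  θ₁₂ = bearing W-70→MON1 = 33.925°
dₓₜ = R·arcsin(sin δ₁₃ · sin(θ₁₃ − θ₁₂)) = 6375·arcsin(0.00929·sin(156.807°)) = 23.325 km
|dₓₜ| = 23.325 km

23.3 km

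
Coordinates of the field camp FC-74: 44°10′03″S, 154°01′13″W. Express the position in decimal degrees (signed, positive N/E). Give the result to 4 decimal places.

lat: 44.1675° S → -44.1675°
lon: 154.0203° W → -154.0203°

-44.1675°, -154.0203°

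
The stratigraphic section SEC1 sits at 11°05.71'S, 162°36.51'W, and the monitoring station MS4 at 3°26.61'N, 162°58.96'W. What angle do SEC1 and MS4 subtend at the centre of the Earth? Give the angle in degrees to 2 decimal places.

14.54°

SEC1: φ = -11.09517°, λ = -162.60850°
MS4: φ = +3.44350°, λ = -162.98267°
Δφ = 14.5387°,  Δλ = -0.3742°
a = sin²(Δφ/2) + cos φ₁ cos φ₂ sin²(Δλ/2) = 0.016021
c = 2·arcsin(√a) = 0.253831 rad = 14.5434°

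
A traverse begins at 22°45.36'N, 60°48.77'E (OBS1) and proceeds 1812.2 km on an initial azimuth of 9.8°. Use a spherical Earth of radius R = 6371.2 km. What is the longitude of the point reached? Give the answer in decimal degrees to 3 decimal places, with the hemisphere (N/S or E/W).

64.325°E

OBS1: φ = +22.75600°, λ = +60.81283°
δ = d/R = 1812.2/6371.2 = 0.284436 rad
φ₂ = arcsin(sin φ₁ cos δ + cos φ₁ sin δ cos θ)
   = arcsin(0.38681·0.95982 + 0.92216·0.28062·0.98541) = 38.77494°
λ₂ = λ₁ + atan2(sin θ sin δ cos φ₁, cos δ − sin φ₁ sin φ₂) = 64.32531°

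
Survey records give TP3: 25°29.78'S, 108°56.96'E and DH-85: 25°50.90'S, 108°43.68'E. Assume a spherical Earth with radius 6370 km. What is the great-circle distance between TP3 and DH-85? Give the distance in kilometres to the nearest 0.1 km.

45.0 km

TP3: φ = -25.49633°, λ = +108.94933°
DH-85: φ = -25.84833°, λ = +108.72800°
Δφ = -0.3520°,  Δλ = -0.2213°
a = sin²(Δφ/2) + cos φ₁ cos φ₂ sin²(Δλ/2) = 0.000012
c = 2·arcsin(√a) = 0.007062 rad = 0.4046°
d = R·c = 6370 × 0.007062 = 45.0 km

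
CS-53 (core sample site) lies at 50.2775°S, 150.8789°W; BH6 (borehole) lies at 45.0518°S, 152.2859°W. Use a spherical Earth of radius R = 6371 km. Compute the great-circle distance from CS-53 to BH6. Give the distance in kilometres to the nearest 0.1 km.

590.5 km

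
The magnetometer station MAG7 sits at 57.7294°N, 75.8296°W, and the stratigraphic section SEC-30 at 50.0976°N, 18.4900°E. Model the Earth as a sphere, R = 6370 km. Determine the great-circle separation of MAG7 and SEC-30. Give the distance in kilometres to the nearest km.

Δφ = -7.6318°,  Δλ = 94.3196°
a = sin²(Δφ/2) + cos φ₁ cos φ₂ sin²(Δλ/2) = 0.188577
c = 2·arcsin(√a) = 0.898421 rad = 51.4757°
d = R·c = 6370 × 0.898421 = 5722.9 km

5723 km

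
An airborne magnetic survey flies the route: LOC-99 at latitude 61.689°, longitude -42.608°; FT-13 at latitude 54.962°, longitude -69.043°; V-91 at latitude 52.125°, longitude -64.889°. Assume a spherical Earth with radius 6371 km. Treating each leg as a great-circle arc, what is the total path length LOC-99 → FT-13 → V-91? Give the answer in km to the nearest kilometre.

LOC-99→FT-13: c = 0.266700 rad, d = 1699.14 km
FT-13→V-91: c = 0.065610 rad, d = 418.00 km
Total = 1699.14 + 418.00 = 2117.15 km

2117 km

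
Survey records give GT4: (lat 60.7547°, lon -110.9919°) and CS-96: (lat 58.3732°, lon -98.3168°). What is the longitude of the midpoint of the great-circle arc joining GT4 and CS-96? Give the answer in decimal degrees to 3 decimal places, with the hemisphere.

Bx = cos φ₂ cos Δλ = 0.511605,  By = cos φ₂ sin Δλ = 0.115062
φₘ = atan2(sin φ₁ + sin φ₂, √((cos φ₁ + Bx)² + By²)) = 59.71693°
λₘ = λ₁ + atan2(By, cos φ₁ + Bx) = -104.42923°

104.429°W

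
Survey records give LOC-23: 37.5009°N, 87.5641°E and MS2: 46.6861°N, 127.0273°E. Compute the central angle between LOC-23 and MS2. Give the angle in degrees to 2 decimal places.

30.33°

Δφ = 9.1852°,  Δλ = 39.4632°
a = sin²(Δφ/2) + cos φ₁ cos φ₂ sin²(Δλ/2) = 0.068444
c = 2·arcsin(√a) = 0.529398 rad = 30.3323°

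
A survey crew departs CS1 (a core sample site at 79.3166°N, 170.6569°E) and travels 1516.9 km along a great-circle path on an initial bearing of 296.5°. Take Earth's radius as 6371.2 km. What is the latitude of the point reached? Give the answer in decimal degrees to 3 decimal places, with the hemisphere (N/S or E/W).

77.022°N

δ = d/R = 1516.9/6371.2 = 0.238087 rad
φ₂ = arcsin(sin φ₁ cos δ + cos φ₁ sin δ cos θ)
   = arcsin(0.98267·0.97179 + 0.18538·0.23584·0.44620) = 77.02158°
λ₂ = λ₁ + atan2(sin θ sin δ cos φ₁, cos δ − sin φ₁ sin φ₂) = 100.63822°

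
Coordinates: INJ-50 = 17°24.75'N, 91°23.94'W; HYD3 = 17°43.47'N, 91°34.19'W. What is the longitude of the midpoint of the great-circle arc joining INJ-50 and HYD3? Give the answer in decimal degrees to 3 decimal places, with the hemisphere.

INJ-50: φ = +17.41250°, λ = -91.39900°
HYD3: φ = +17.72450°, λ = -91.56983°
Bx = cos φ₂ cos Δλ = 0.952527,  By = cos φ₂ sin Δλ = -0.002840
φₘ = atan2(sin φ₁ + sin φ₂, √((cos φ₁ + Bx)² + By²)) = 17.56852°
λₘ = λ₁ + atan2(By, cos φ₁ + Bx) = -91.48434°

91.484°W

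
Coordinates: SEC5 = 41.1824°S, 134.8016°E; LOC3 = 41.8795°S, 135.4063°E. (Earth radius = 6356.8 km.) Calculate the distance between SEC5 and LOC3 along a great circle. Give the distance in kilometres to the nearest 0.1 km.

92.2 km

Δφ = -0.6971°,  Δλ = 0.6047°
a = sin²(Δφ/2) + cos φ₁ cos φ₂ sin²(Δλ/2) = 0.000053
c = 2·arcsin(√a) = 0.014507 rad = 0.8312°
d = R·c = 6356.8 × 0.014507 = 92.2 km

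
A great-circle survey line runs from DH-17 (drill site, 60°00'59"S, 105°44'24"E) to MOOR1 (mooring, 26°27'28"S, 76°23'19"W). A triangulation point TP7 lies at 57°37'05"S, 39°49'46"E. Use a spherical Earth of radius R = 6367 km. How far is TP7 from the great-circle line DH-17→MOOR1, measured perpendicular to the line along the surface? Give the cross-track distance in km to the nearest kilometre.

3307 km

DH-17: φ = -60.01639°, λ = +105.74000°
MOOR1: φ = -26.45778°, λ = -76.38861°
TP7: φ = -57.61806°, λ = +39.82944°
δ₁₃ = central angle DH-17→TP7 = 0.572185 rad  (haversine)
θ₁₃ = bearing DH-17→TP7 = 244.548°,  θ₁₂ = bearing DH-17→MOOR1 = 178.091°
dₓₜ = R·arcsin(sin δ₁₃ · sin(θ₁₃ − θ₁₂)) = 6367·arcsin(0.54147·sin(66.457°)) = 3307.313 km
|dₓₜ| = 3307.313 km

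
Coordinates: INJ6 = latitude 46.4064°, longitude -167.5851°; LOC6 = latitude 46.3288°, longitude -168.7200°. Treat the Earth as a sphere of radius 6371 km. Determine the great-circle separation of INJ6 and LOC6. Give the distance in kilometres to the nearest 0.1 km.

87.5 km

Δφ = -0.0776°,  Δλ = -1.1349°
a = sin²(Δφ/2) + cos φ₁ cos φ₂ sin²(Δλ/2) = 0.000047
c = 2·arcsin(√a) = 0.013735 rad = 0.7869°
d = R·c = 6371 × 0.013735 = 87.5 km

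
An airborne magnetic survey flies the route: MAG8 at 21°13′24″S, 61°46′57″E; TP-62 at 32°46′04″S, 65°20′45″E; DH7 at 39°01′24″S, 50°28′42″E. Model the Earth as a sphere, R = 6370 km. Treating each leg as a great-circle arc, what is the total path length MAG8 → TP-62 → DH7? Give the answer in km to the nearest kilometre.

2837 km

MAG8: φ = -21.22333°, λ = +61.78250°
TP-62: φ = -32.76778°, λ = +65.34583°
DH7: φ = -39.02333°, λ = +50.47833°
MAG8→TP-62: c = 0.208925 rad, d = 1330.85 km
TP-62→DH7: c = 0.236450 rad, d = 1506.19 km
Total = 1330.85 + 1506.19 = 2837.04 km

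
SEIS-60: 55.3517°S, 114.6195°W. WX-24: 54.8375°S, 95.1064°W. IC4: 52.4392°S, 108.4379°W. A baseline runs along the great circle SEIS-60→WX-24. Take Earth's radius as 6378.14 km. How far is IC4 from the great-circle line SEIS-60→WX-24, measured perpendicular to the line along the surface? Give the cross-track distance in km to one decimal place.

343.8 km

δ₁₃ = central angle SEIS-60→IC4 = 0.081347 rad  (haversine)
θ₁₃ = bearing SEIS-60→IC4 = 53.884°,  θ₁₂ = bearing SEIS-60→WX-24 = 95.416°
dₓₜ = R·arcsin(sin δ₁₃ · sin(θ₁₃ − θ₁₂)) = 6378.14·arcsin(0.08126·sin(-41.531°)) = -343.797 km
|dₓₜ| = 343.797 km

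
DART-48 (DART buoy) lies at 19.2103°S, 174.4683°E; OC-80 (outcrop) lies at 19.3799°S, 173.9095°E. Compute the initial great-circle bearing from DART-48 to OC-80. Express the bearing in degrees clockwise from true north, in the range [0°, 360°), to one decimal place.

252.1°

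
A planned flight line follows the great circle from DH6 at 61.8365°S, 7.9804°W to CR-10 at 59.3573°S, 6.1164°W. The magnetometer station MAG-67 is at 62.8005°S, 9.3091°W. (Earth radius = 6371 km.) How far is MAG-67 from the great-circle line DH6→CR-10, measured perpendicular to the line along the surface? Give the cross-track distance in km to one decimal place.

24.2 km

δ₁₃ = central angle DH6→MAG-67 = 0.019978 rad  (haversine)
θ₁₃ = bearing DH6→MAG-67 = 212.045°,  θ₁₂ = bearing DH6→CR-10 = 21.076°
dₓₜ = R·arcsin(sin δ₁₃ · sin(θ₁₃ − θ₁₂)) = 6371·arcsin(0.01998·sin(190.969°)) = -24.217 km
|dₓₜ| = 24.217 km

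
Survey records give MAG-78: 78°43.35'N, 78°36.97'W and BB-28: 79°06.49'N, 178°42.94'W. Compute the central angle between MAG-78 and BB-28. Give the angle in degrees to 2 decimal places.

16.95°

MAG-78: φ = +78.72250°, λ = -78.61617°
BB-28: φ = +79.10817°, λ = -178.71567°
Δφ = 0.3857°,  Δλ = -100.0995°
a = sin²(Δφ/2) + cos φ₁ cos φ₂ sin²(Δλ/2) = 0.021727
c = 2·arcsin(√a) = 0.295883 rad = 16.9528°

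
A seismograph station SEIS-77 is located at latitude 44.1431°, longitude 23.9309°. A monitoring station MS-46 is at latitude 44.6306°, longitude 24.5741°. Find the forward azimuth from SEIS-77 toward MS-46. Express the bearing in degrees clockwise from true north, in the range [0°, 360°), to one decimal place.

43.1°

Δλ = 0.6432°
y = sin Δλ · cos φ₂ = 0.007989
x = cos φ₁ sin φ₂ − sin φ₁ cos φ₂ cos Δλ = 0.008540
θ = atan2(y, x) = 43.0913° → 43.0913° (mod 360°)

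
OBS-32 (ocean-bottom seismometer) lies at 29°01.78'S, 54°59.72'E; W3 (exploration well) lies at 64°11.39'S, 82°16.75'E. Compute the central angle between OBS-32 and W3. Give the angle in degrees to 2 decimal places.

39.18°

OBS-32: φ = -29.02967°, λ = +54.99533°
W3: φ = -64.18983°, λ = +82.27917°
Δφ = -35.1602°,  Δλ = 27.2838°
a = sin²(Δφ/2) + cos φ₁ cos φ₂ sin²(Δλ/2) = 0.112404
c = 2·arcsin(√a) = 0.683777 rad = 39.1775°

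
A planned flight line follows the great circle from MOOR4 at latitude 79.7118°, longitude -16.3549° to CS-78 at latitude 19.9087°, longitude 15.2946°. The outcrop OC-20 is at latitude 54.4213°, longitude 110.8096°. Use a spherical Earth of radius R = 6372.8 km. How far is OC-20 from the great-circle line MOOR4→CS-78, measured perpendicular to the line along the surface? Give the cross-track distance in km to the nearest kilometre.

δ₁₃ = central angle MOOR4→OC-20 = 0.741485 rad  (haversine)
θ₁₃ = bearing MOOR4→OC-20 = 43.354°,  θ₁₂ = bearing MOOR4→CS-78 = 145.828°
dₓₜ = R·arcsin(sin δ₁₃ · sin(θ₁₃ − θ₁₂)) = 6372.8·arcsin(0.67538·sin(-102.473°)) = -4588.907 km
|dₓₜ| = 4588.907 km

4589 km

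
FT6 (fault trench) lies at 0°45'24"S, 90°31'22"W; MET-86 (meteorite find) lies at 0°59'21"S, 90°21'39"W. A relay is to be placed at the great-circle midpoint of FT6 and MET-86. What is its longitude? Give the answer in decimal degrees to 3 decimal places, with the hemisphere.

90.442°W

FT6: φ = -0.75667°, λ = -90.52278°
MET-86: φ = -0.98917°, λ = -90.36083°
Bx = cos φ₂ cos Δλ = 0.999847,  By = cos φ₂ sin Δλ = 0.002826
φₘ = atan2(sin φ₁ + sin φ₂, √((cos φ₁ + Bx)² + By²)) = -0.87292°
λₘ = λ₁ + atan2(By, cos φ₁ + Bx) = -90.44181°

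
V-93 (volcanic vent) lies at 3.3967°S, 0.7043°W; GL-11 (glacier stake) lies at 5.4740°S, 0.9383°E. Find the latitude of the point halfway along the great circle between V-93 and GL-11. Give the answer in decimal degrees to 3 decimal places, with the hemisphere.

4.436°S

Bx = cos φ₂ cos Δλ = 0.995031,  By = cos φ₂ sin Δλ = 0.028534
φₘ = atan2(sin φ₁ + sin φ₂, √((cos φ₁ + Bx)² + By²)) = -4.43580°
λₘ = λ₁ + atan2(By, cos φ₁ + Bx) = 0.11584°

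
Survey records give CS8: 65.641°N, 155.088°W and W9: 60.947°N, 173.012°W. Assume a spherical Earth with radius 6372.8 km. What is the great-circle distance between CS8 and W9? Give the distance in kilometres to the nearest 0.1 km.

Δφ = -4.6940°,  Δλ = -17.9240°
a = sin²(Δφ/2) + cos φ₁ cos φ₂ sin²(Δλ/2) = 0.006538
c = 2·arcsin(√a) = 0.161888 rad = 9.2755°
d = R·c = 6372.8 × 0.161888 = 1031.7 km

1031.7 km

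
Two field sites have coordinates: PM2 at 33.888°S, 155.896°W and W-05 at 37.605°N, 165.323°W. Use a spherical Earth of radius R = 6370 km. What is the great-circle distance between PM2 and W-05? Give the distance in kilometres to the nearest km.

Δφ = 71.4930°,  Δλ = -9.4270°
a = sin²(Δφ/2) + cos φ₁ cos φ₂ sin²(Δλ/2) = 0.345731
c = 2·arcsin(√a) = 1.257140 rad = 72.0288°
d = R·c = 6370 × 1.257140 = 8008.0 km

8008 km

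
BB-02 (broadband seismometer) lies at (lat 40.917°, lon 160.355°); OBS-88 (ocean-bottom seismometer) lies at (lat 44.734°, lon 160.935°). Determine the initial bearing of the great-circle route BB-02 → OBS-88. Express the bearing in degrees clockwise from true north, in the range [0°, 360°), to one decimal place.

6.2°

Δλ = 0.5800°
y = sin Δλ · cos φ₂ = 0.007191
x = cos φ₁ sin φ₂ − sin φ₁ cos φ₂ cos Δλ = 0.066594
θ = atan2(y, x) = 6.1631° → 6.1631° (mod 360°)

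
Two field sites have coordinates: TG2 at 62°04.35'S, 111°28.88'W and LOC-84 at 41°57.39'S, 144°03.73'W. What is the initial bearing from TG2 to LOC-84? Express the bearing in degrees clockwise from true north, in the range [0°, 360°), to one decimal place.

TG2: φ = -62.07250°, λ = -111.48133°
LOC-84: φ = -41.95650°, λ = -144.06217°
Δλ = -32.5808°
y = sin Δλ · cos φ₂ = -0.400449
x = cos φ₁ sin φ₂ − sin φ₁ cos φ₂ cos Δλ = 0.240524
θ = atan2(y, x) = -59.0094° → 300.9906° (mod 360°)

301.0°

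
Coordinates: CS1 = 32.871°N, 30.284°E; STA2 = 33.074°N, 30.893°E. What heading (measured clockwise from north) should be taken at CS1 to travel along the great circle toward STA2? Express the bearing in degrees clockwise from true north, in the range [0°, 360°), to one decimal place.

68.2°

Δλ = 0.6090°
y = sin Δλ · cos φ₂ = 0.008907
x = cos φ₁ sin φ₂ − sin φ₁ cos φ₂ cos Δλ = 0.003569
θ = atan2(y, x) = 68.1650° → 68.1650° (mod 360°)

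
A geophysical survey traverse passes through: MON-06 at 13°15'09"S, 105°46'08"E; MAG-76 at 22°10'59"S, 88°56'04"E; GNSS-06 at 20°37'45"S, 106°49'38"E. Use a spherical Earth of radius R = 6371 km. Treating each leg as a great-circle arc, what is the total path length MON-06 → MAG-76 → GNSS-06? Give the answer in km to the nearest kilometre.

MON-06: φ = -13.25250°, λ = +105.76889°
MAG-76: φ = -22.18306°, λ = +88.93444°
GNSS-06: φ = -20.62917°, λ = +106.82722°
MON-06→MAG-76: c = 0.319949 rad, d = 2038.39 km
MAG-76→GNSS-06: c = 0.291836 rad, d = 1859.29 km
Total = 2038.39 + 1859.29 = 3897.68 km

3898 km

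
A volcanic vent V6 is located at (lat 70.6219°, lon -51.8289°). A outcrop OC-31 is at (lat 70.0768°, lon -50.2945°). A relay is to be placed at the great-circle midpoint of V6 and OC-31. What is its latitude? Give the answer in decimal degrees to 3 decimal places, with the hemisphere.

70.351°N

Bx = cos φ₂ cos Δλ = 0.340638,  By = cos φ₂ sin Δλ = 0.009125
φₘ = atan2(sin φ₁ + sin φ₂, √((cos φ₁ + Bx)² + By²)) = 70.35098°
λₘ = λ₁ + atan2(By, cos φ₁ + Bx) = -51.05148°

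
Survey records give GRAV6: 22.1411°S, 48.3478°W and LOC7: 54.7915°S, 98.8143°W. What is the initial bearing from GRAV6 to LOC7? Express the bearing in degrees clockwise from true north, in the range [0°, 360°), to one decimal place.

215.7°

Δλ = -50.4665°
y = sin Δλ · cos φ₂ = -0.444668
x = cos φ₁ sin φ₂ − sin φ₁ cos φ₂ cos Δλ = -0.618493
θ = atan2(y, x) = -144.2856° → 215.7144° (mod 360°)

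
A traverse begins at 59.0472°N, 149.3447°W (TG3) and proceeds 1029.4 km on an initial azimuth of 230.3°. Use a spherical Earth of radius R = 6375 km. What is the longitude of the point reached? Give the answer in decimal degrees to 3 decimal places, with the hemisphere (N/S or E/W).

161.075°W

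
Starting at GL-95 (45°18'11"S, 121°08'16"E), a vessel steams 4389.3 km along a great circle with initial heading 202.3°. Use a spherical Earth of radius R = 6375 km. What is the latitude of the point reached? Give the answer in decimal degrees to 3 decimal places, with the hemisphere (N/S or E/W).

74.235°S

GL-95: φ = -45.30306°, λ = +121.13778°
δ = d/R = 4389.3/6375 = 0.688518 rad
φ₂ = arcsin(sin φ₁ cos δ + cos φ₁ sin δ cos θ)
   = arcsin(-0.71084·0.77219 + 0.70336·0.63539·-0.92521) = -74.23499°
λ₂ = λ₁ + atan2(sin θ sin δ cos φ₁, cos δ − sin φ₁ sin φ₂) = 58.58771°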